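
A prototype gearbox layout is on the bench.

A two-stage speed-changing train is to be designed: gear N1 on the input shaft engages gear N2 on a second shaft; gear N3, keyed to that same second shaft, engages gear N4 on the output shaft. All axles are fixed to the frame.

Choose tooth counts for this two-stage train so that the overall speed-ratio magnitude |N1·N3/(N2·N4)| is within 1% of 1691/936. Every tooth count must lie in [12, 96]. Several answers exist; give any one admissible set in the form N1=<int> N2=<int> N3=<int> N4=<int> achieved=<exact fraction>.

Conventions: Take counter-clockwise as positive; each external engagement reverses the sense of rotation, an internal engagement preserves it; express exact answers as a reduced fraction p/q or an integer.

design class (target 1691/936): fixed-axis compound train
target = 1691/936 in lowest terms: an exact hit needs N1·N3 = k·1691 and N2·N4 = k·936 for one integer k, every count in [12, 96]; additionally prefer no 1:1 stage (N1 ≠ N2, N3 ≠ N4)
k = 1: N1·N3 = 1691 = 19·89, N2·N4 = 936 = 12·78
achieved = 19·89/(12·78) = 1691/936; |achieved − target| = 0 ≤ 1691/93600 ✓

N1=19 N2=12 N3=89 N4=78 achieved=1691/936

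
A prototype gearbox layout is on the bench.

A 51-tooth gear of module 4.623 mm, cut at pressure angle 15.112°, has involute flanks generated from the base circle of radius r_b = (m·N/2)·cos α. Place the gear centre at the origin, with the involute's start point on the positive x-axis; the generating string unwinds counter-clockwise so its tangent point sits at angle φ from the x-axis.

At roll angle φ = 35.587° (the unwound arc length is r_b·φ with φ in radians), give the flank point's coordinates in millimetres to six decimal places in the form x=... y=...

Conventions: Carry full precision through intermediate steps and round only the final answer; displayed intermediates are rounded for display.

x=133.690135 y=8.744137

class = single-mesh tooth geometry [base-circle involute, m = 4.623, 51T]
pitch radius r_p = m·N/2 = 4.623·51/2 = 117.886500
base radius r_b = r_p·cos α = 117.886500·cos 15.112° = 113.809755
roll angle φ = 35.587° = 0.62111032 rad
x = r_b·(cos φ + φ·sin φ) = 133.690135
y = r_b·(sin φ − φ·cos φ) = 8.744137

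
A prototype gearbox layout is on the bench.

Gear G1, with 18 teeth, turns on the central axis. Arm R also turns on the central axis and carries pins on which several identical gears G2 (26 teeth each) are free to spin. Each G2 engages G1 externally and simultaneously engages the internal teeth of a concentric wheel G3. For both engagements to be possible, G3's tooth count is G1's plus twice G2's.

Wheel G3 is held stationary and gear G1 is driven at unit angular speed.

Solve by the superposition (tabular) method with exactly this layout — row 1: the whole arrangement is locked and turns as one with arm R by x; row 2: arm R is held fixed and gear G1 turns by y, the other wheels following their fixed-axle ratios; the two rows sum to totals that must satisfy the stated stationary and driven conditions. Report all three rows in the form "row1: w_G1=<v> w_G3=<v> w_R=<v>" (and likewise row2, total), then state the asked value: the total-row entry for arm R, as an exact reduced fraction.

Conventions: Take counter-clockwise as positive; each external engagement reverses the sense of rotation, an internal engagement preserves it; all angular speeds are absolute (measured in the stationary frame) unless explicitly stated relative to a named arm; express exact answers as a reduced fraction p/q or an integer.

row1: w_G1=9/44 w_G3=9/44 w_R=9/44
row2: w_G1=35/44 w_G3=-9/44 w_R=0
total: w_G1=1 w_G3=0 w_R=9/44
asked value: 9/44

recognized (axles ride arm R): planetary set, 18/26/70 teeth
row 1: whole set turns with the arm by x
row 2 — arm fixed, fixed-axis ratios: sun y, ring −(18/70)·y, arm 0
boundary: total ω_ring = x − (18/70)·y = 0 and total ω_sun = x + y = 1  ⇒  y = 35/44, x = 9/44
row 2 ring = −(18/70)·35/44 = -9/44
totals (row 1 + row 2): sun 9/44 + 35/44 = 1, ring 9/44 + (-9/44) = 0, arm 9/44 + 0 = 9/44
asked cell (total, arm) = 9/44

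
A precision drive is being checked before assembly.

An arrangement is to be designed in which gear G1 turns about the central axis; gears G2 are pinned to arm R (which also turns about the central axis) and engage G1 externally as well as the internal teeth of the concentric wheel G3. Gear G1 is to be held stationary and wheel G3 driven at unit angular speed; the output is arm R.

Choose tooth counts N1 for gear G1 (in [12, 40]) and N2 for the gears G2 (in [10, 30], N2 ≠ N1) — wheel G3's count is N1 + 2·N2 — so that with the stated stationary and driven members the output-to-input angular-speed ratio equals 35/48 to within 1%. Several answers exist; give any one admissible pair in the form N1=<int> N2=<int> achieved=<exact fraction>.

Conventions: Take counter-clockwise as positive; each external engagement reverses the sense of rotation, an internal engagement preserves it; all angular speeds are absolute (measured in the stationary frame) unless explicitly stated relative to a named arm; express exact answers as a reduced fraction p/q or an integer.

design class (target 35/48): planetary set
Willis with ω_sun = 0: ω_arm/ω_ring = N3/(N1+N3); set equal to 35/48  ⇒  N3/N1 = (35/48)/(1 − 35/48) = 35/13
N3 = N1 + 2·N2  ⇒  N2/N1 = (N3/N1 − 1)/2 = (35/13 − 1)/2 = 11/13
smallest multiple with N1 ≥ 12 and N2 ≥ 10: k = 1  ⇒  N1 = 1·13 = 13, N2 = 1·11 = 11 (N1 ≤ 40, N2 ≤ 30, N2 ≠ N1 ✓), N3 = 13 + 2·11 = 35
check: N3/(N1+N3) with N1 = 13, N3 = 35 gives 35/48; |achieved − target| = 0 ≤ 7/960 ✓

N1=13 N2=11 achieved=35/48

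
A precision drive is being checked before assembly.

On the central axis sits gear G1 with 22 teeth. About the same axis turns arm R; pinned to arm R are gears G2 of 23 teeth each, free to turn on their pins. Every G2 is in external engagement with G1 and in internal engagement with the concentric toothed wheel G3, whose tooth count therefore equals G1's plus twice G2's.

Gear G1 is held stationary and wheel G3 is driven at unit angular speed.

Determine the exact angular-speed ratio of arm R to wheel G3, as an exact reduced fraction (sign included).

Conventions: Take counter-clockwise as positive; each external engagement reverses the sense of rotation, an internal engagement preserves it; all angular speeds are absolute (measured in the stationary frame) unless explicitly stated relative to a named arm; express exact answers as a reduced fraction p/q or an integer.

planetary set (22T centre, 23T on arm, 68T internal) — Willis relation
ring teeth: 22 + 2·23 = 68
22(ω_sun−ω_arm) = −68(ω_ring−ω_arm),  ω_sun = 0, ω_ring = 1
22(0−ω_arm) = −68(1−ω_arm)  ⇒  90·ω_arm = 68  ⇒  ω_arm = 34/45
ω_out/ω_in = 34/45

34/45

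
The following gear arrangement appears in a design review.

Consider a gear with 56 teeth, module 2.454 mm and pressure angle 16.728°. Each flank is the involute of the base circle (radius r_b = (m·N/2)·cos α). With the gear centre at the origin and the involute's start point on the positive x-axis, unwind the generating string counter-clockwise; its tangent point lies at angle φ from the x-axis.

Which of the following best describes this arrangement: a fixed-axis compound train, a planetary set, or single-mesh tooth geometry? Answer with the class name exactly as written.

single-mesh tooth geometry

single-mesh involute tooth geometry (56T wheel at module 2.454)
classification: single-mesh tooth geometry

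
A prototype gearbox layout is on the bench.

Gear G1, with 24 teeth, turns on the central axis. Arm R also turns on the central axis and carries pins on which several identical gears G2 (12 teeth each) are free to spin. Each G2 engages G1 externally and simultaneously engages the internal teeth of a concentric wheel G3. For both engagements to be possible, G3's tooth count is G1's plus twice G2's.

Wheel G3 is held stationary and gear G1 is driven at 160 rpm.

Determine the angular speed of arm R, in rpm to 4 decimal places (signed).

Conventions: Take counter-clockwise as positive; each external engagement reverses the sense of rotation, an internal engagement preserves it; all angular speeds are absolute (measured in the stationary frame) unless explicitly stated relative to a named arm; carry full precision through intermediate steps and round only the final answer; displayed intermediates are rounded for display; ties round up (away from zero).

topology: planetary set — G1 24T / G2 12T / G3 48T, arm = carrier (Willis)
normalise by the input: solve with ω_sun = 1, then scale by 160 rpm
ring teeth: 24 + 2·12 = 48
24(ω_sun−ω_arm) = −48(ω_ring−ω_arm),  ω_ring = 0, ω_sun = 1
24(1−ω_arm) = −48(0−ω_arm)  ⇒  72·ω_arm = 24  ⇒  ω_arm = 1/3
scale: ω_arm = 1/3 × 160 rpm = +53.3333 rpm

+53.3333 rpm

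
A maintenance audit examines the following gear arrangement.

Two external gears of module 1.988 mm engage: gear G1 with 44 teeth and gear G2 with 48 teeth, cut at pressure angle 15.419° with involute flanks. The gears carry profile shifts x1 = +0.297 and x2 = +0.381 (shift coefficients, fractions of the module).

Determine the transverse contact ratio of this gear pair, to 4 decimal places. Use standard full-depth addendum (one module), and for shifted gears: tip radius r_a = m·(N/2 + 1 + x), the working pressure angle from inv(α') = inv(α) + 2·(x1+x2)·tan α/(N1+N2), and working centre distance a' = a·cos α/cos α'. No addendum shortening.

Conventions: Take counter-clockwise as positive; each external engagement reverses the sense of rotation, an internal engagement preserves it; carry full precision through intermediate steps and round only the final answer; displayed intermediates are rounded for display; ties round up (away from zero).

1.8728

topology: single-mesh involute geometry — m = 1.988, 44T/48T pair
base radii: r_b1 = 42.161823, r_b2 = 45.994716
tip radii: r_a1 = 46.314436, r_a2 = 50.457428
inv(α') = inv(15.419°) + 2·(+0.297+0.381)·tan α/(44+48) = 0.01075547  ⇒  α' = 17.99731°
a' = a·cos α / cos α' = 91.4480·cos 15.419°/cos 17.99731° = 92.691855
action lengths: √(r_a1²−r_b1²) = 19.167881, √(r_a2²−r_b2²) = 20.747004
base pitch p_b = π·m·cos α = 6.020694
CR = (19.167881 + 20.747004 − 92.691855·sin 17.99731°)/6.020694 = 1.872819
contact ratio ≈ 1.8728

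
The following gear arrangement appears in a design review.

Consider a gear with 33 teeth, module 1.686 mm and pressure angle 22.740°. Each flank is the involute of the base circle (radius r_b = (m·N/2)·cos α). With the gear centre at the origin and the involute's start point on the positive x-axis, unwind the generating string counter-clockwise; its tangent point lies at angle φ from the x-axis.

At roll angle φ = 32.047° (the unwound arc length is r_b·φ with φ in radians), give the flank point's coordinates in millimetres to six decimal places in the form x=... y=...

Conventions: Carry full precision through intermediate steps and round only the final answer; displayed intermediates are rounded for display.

x=29.361386 y=1.450187

recognized (one wheel, involute flank): single-mesh tooth geometry, m = 1.686, N = 33
pitch radius r_p = m·N/2 = 1.686·33/2 = 27.819000
base radius r_b = r_p·cos α = 27.819000·cos 22.740° = 25.656586
roll angle φ = 32.047° = 0.55932567 rad
x = r_b·(cos φ + φ·sin φ) = 29.361386
y = r_b·(sin φ − φ·cos φ) = 1.450187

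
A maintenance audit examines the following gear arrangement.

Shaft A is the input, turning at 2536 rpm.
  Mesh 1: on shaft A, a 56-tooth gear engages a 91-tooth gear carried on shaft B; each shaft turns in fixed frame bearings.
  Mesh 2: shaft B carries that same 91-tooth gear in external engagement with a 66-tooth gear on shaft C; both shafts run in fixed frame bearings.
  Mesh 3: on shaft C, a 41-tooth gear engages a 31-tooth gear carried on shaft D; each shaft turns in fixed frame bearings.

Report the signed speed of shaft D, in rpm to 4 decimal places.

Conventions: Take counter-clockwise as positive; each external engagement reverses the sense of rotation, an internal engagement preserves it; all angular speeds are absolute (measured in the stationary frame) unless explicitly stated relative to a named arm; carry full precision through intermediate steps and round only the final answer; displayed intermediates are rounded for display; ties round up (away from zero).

topology: fixed-axis compound train — 3 meshes, A→D
mesh 1 [56T→91T]: ω = 2536.0000×56/91 = 1560.6154 rpm, sense flips to −
mesh 2 [91T→66T]: ω = 1560.6154×91/66 = 2151.7576 rpm, sense flips to +
mesh 3 [41T→31T]: ω = 2151.7576×41/31 = 2845.8729 rpm, sense flips to −
signed output speed = -2845.8729 rpm

-2845.8729 rpm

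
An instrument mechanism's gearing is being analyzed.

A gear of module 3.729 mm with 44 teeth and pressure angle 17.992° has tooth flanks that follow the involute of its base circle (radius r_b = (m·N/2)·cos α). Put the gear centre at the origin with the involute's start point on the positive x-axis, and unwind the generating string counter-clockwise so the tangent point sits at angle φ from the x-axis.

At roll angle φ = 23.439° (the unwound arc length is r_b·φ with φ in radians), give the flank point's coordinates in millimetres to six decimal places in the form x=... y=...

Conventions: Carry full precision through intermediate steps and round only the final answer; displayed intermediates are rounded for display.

recognized (one wheel, involute flank): single-mesh tooth geometry, m = 3.729, N = 44
pitch radius r_p = m·N/2 = 3.729·44/2 = 82.038000
base radius r_b = r_p·cos α = 82.038000·cos 17.992° = 78.026313
roll angle φ = 23.439° = 0.40908772 rad
x = r_b·(cos φ + φ·sin φ) = 84.284642
y = r_b·(sin φ − φ·cos φ) = 1.750990

x=84.284642 y=1.750990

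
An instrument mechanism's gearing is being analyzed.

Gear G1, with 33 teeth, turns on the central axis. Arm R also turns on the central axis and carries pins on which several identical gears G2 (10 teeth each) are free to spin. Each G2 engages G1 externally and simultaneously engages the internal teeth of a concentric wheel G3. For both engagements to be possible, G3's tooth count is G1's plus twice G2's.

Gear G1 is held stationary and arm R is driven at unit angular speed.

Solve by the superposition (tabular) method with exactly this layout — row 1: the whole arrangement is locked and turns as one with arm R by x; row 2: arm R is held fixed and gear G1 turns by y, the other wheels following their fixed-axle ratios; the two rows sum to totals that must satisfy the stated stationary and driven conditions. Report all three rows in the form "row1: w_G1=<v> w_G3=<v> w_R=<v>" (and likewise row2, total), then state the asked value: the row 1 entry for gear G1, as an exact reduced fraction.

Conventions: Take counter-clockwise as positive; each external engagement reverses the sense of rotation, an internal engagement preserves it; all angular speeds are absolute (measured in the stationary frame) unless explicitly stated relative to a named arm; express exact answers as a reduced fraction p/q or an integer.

topology: planetary set — G1 33T / G2 10T / G3 53T, arm = carrier (Willis)
row 1 — lock + rotate with arm: ω_sun = ω_ring = ω_arm = x
row 2 (arm held, sun turns y): ω_ring = −(33/53)·y, ω_arm = 0
boundary: total ω_sun = x + y = 0 and total ω_arm = x = 1  ⇒  y = -1, x = 1
row 2 ring = −(33/53)·(-1) = 33/53
totals (row 1 + row 2): sun 1 + (-1) = 0, ring 1 + 33/53 = 86/53, arm 1 + 0 = 1
asked cell (row1, sun) = 1

row1: w_G1=1 w_G3=1 w_R=1
row2: w_G1=-1 w_G3=33/53 w_R=0
total: w_G1=0 w_G3=86/53 w_R=1
asked value: 1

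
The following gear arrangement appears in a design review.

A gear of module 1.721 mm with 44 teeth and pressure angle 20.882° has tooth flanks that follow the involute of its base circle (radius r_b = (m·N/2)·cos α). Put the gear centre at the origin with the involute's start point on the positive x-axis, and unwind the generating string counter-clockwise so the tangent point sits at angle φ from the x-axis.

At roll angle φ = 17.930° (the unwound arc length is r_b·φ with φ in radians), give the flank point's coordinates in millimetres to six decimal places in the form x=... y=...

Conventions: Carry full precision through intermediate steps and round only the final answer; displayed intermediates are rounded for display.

class = single-mesh tooth geometry [base-circle involute, m = 1.721, 44T]
pitch radius r_p = m·N/2 = 1.721·44/2 = 37.862000
base radius r_b = r_p·cos α = 37.862000·cos 20.882° = 35.375091
roll angle φ = 17.930° = 0.31293753 rad
x = r_b·(cos φ + φ·sin φ) = 37.065054
y = r_b·(sin φ − φ·cos φ) = 0.357841

x=37.065054 y=0.357841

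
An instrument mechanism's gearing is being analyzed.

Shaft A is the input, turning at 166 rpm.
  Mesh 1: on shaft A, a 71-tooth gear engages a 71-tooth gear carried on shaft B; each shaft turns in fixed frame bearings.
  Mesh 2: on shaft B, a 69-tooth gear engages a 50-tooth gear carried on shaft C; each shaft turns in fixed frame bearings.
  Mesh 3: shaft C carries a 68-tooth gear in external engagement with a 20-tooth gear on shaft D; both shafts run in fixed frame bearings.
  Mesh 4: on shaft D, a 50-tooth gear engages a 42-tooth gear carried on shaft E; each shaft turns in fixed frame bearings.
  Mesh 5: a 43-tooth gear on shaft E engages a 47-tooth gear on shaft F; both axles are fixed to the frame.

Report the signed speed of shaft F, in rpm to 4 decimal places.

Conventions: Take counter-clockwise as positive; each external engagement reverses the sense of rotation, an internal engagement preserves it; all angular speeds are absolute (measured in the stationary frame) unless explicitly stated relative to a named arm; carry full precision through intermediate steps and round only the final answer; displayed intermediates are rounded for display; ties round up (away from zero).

recognized (6 fixed axles, 5 meshes): fixed-axis compound train
mesh 1 [71T→71T]: ω = 166.0000×71/71 = 166.0000 rpm, sense flips to −
mesh 2 [69T→50T]: ω = 166.0000×69/50 = 229.0800 rpm, sense flips to +
mesh 3 [68T→20T]: ω = 229.0800×68/20 = 778.8720 rpm, sense flips to −
mesh 4 [50T→42T]: ω = 778.8720×50/42 = 927.2286 rpm, sense flips to +
mesh 5 [43T→47T]: ω = 927.2286×43/47 = 848.3155 rpm, sense flips to −
signed output speed = -848.3155 rpm

-848.3155 rpm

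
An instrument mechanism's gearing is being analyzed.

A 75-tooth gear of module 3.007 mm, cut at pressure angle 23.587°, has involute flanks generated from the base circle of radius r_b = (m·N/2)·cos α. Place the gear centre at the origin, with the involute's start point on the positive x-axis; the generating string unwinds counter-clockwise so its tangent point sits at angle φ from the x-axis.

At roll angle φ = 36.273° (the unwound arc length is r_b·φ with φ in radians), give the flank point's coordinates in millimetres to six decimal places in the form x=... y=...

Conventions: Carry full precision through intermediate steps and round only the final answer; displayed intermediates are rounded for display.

x=122.021654 y=8.395166

topology: single-mesh involute geometry — m = 3.007, N = 75
pitch radius r_p = m·N/2 = 3.007·75/2 = 112.762500
base radius r_b = r_p·cos α = 112.762500·cos 23.587° = 103.341593
roll angle φ = 36.273° = 0.63308328 rad
x = r_b·(cos φ + φ·sin φ) = 122.021654
y = r_b·(sin φ − φ·cos φ) = 8.395166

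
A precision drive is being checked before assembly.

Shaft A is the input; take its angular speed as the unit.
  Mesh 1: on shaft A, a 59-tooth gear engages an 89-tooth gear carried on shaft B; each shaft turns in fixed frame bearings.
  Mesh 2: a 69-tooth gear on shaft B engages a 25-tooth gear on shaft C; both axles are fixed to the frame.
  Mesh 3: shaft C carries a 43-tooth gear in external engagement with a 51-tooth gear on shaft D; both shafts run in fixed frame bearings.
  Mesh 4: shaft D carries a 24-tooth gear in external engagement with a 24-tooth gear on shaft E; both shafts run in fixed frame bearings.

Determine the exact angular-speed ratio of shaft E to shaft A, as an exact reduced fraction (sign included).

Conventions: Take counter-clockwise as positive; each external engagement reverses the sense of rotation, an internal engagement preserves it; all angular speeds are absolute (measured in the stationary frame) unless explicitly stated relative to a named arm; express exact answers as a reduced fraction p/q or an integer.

class = fixed-axis compound train [4 meshes; 4 ratios multiply, 4 sense flips]
mesh 1 [59T→89T]: running ratio 59/89, sense −
mesh 2 [69T→25T]: running ratio 4071/2225, sense +
mesh 3 [43T→51T]: running ratio 58351/37825, sense −
mesh 4 [24T→24T]: running ratio 58351/37825, sense +
ω_out/ω_in = 58351/37825

58351/37825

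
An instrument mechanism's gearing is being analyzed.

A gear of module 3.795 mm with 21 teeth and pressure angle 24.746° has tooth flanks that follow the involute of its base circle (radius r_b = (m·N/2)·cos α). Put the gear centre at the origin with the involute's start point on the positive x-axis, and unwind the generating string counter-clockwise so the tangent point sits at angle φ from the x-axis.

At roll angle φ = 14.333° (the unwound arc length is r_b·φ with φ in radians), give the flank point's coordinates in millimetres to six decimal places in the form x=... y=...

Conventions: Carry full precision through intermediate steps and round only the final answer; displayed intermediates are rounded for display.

class = single-mesh tooth geometry [base-circle involute, m = 3.795, 21T]
pitch radius r_p = m·N/2 = 3.795·21/2 = 39.847500
base radius r_b = r_p·cos α = 39.847500·cos 24.746° = 36.188400
roll angle φ = 14.333° = 0.25015804 rad
x = r_b·(cos φ + φ·sin φ) = 37.303064
y = r_b·(sin φ − φ·cos φ) = 0.187660

x=37.303064 y=0.187660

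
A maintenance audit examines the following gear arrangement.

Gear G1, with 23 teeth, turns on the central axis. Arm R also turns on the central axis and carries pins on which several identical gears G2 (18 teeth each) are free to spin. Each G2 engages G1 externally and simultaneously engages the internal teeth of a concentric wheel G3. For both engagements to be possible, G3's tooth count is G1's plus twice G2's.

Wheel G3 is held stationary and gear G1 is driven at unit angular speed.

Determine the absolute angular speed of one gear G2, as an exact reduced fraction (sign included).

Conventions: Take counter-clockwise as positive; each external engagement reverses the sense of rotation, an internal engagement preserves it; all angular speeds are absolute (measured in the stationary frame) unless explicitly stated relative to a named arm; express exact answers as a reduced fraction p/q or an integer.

-23/36

planetary set (23T centre, 18T on arm, 59T internal) — Willis relation
ring teeth: 23 + 2·18 = 59
23(ω_sun−ω_arm) = −59(ω_ring−ω_arm),  ω_ring = 0, ω_sun = 1
23(1−ω_arm) = −59(0−ω_arm)  ⇒  82·ω_arm = 23  ⇒  ω_arm = 23/82
sun–planet mesh: 23·(1−23/82) = −18·(ω_p−ω_arm)  ⇒  ω_p−ω_arm = -1357/1476
ω_p = 23/82 − 1357/1476 = -23/36
exact speed ratio = -23/36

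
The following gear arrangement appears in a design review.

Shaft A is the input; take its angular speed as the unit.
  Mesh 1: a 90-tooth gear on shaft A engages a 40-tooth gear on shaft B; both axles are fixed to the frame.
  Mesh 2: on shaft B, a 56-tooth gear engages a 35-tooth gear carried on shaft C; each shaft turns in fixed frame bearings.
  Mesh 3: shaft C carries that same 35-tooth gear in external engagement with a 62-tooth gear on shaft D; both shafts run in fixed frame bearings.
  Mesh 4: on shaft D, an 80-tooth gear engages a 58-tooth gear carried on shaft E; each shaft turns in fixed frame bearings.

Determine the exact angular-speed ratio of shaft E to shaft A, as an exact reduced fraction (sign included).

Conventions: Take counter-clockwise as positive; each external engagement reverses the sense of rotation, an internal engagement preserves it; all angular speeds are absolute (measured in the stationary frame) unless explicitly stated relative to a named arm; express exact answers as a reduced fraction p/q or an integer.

class = fixed-axis compound train [4 meshes; 4 ratios multiply, 4 sense flips]
mesh 1 [90T→40T]: running ratio 9/4, sense −
mesh 2 [56T→35T]: running ratio 18/5, sense +
mesh 3 [35T→62T]: running ratio 63/31, sense −
mesh 4 [80T→58T]: running ratio 2520/899, sense +
ω_out/ω_in = 2520/899

2520/899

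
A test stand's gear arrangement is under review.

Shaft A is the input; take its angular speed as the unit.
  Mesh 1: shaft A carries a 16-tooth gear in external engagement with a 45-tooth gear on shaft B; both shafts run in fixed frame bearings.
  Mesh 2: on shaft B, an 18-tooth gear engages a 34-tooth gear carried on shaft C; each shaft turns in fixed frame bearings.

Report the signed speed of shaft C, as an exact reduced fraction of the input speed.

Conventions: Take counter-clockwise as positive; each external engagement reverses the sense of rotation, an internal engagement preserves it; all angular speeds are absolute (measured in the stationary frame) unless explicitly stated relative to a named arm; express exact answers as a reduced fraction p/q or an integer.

2-mesh fixed-axis compound train (all bearings frame-fixed)
mesh 1 [16T→45T]: |ω|/ω_in = 1×16/45 = 16/45, sense flips to −
mesh 2 [18T→34T]: |ω|/ω_in = (16/45)×18/34 = 16/85, sense flips to +
signed output speed (× input speed) = 16/85

16/85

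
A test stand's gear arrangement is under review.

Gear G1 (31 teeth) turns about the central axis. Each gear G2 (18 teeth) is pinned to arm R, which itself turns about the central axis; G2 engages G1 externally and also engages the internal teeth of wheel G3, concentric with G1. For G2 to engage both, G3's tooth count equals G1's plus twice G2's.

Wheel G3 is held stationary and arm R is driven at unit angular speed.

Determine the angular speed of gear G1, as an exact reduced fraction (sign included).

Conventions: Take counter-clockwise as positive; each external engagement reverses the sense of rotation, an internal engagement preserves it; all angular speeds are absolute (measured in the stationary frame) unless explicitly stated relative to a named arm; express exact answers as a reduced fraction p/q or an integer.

recognized (axles ride arm R): planetary set, 31/18/67 teeth
ring teeth: 31 + 2·18 = 67
31(ω_sun−ω_arm) = −67(ω_ring−ω_arm),  ω_ring = 0, ω_arm = 1
ω_sun = 1 − (67/31)(0−1) = 98/31
exact speed ratio = 98/31

98/31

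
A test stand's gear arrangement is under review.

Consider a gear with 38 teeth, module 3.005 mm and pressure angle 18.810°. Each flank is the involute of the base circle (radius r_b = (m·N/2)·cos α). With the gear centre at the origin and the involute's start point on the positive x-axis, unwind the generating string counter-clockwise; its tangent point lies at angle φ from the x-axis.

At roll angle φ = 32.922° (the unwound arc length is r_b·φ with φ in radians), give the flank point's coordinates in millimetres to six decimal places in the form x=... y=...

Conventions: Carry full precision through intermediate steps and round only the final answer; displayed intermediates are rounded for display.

single-mesh involute tooth geometry (38T wheel at module 3.005)
pitch radius r_p = m·N/2 = 3.005·38/2 = 57.095000
base radius r_b = r_p·cos α = 57.095000·cos 18.810° = 54.045727
roll angle φ = 32.922° = 0.57459730 rad
x = r_b·(cos φ + φ·sin φ) = 62.244628
y = r_b·(sin φ − φ·cos φ) = 3.306159

x=62.244628 y=3.306159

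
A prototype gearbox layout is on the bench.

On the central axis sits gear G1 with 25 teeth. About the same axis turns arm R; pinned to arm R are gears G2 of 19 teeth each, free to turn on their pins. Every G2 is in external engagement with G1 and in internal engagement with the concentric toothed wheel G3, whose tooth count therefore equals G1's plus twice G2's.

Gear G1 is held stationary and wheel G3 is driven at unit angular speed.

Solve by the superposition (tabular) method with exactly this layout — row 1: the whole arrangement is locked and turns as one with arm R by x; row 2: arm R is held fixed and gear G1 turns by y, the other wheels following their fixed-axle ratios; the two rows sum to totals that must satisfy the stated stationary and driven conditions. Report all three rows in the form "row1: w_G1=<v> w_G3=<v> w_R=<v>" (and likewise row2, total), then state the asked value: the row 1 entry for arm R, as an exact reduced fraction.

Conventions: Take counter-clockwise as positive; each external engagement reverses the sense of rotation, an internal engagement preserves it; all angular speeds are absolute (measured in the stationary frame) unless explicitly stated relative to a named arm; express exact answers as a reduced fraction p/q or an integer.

row1: w_G1=63/88 w_G3=63/88 w_R=63/88
row2: w_G1=-63/88 w_G3=25/88 w_R=0
total: w_G1=0 w_G3=1 w_R=63/88
asked value: 63/88

planetary set (25T centre, 19T on arm, 63T internal) — Willis relation
row 1 (train locked, turned with arm): all members turn x
superposition row 2 [arm held]: sun y, ring −(25/63)·y, arm 0
boundary: total ω_sun = x + y = 0 and total ω_ring = x − (25/63)·y = 1  ⇒  y = -63/88, x = 63/88
row 2 ring = −(25/63)·(-63/88) = 25/88
totals (row 1 + row 2): sun 63/88 + (-63/88) = 0, ring 63/88 + 25/88 = 1, arm 63/88 + 0 = 63/88
asked cell (row1, arm) = 63/88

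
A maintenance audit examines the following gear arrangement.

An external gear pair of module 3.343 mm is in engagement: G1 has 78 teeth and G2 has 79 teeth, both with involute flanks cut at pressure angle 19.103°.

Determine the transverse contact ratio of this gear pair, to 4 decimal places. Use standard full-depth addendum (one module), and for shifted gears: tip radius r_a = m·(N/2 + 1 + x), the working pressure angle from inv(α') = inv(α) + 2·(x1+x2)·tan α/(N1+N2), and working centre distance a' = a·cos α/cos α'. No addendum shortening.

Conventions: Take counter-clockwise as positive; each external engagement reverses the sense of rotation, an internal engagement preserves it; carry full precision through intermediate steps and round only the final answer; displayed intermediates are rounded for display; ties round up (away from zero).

single-mesh involute tooth geometry (78T engaging 79T at module 3.343)
base radii: r_b1 = 123.197370, r_b2 = 124.776824
tip radii: r_a1 = 133.720000, r_a2 = 135.391500
no profile shift: α' = α, a' = a
action lengths: √(r_a1²−r_b1²) = 51.994676, √(r_a2²−r_b2²) = 52.550951
base pitch p_b = π·m·cos α = 9.923999
CR = (51.994676 + 52.550951 − 262.425500·sin 19.10300°)/9.923999 = 1.880524
contact ratio ≈ 1.8805

1.8805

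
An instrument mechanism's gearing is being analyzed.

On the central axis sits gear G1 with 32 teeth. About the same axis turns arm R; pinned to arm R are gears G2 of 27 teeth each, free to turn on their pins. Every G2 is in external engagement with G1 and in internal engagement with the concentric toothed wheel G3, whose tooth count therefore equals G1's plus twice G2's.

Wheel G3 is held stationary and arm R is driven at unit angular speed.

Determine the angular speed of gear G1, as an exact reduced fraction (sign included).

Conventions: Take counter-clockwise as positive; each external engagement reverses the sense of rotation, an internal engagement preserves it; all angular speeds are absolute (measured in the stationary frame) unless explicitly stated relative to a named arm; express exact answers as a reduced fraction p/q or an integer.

59/16

class = planetary set [G3 = 32+2·27 = 86; Willis about the carrier]
ring teeth: 32 + 2·27 = 86
32(ω_sun−ω_arm) = −86(ω_ring−ω_arm),  ω_ring = 0, ω_arm = 1
ω_sun = 1 − (86/32)(0−1) = 59/16
exact speed ratio = 59/16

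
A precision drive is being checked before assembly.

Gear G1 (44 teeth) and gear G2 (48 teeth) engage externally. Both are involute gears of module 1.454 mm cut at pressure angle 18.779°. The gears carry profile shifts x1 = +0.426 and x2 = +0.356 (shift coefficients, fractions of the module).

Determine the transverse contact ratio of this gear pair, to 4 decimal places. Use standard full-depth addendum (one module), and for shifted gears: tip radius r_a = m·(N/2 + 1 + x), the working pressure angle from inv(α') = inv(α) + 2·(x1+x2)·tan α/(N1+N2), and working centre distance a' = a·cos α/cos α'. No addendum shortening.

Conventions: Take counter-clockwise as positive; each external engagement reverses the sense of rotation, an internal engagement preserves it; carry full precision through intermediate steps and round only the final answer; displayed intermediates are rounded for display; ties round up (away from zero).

single-mesh involute tooth geometry (44T engaging 48T at module 1.454)
base radii: r_b1 = 30.285193, r_b2 = 33.038392
tip radii: r_a1 = 34.061404, r_a2 = 36.867624
inv(α') = inv(18.779°) + 2·(+0.426+0.356)·tan α/(44+48) = 0.01804376  ⇒  α' = 21.26798°
a' = a·cos α / cos α' = 66.8840·cos 18.779°/cos 21.26798° = 67.951482
action lengths: √(r_a1²−r_b1²) = 15.588019, √(r_a2²−r_b2²) = 16.361123
base pitch p_b = π·m·cos α = 4.324715
CR = (15.588019 + 16.361123 − 67.951482·sin 21.26798°)/4.324715 = 1.688219
contact ratio ≈ 1.6882

1.6882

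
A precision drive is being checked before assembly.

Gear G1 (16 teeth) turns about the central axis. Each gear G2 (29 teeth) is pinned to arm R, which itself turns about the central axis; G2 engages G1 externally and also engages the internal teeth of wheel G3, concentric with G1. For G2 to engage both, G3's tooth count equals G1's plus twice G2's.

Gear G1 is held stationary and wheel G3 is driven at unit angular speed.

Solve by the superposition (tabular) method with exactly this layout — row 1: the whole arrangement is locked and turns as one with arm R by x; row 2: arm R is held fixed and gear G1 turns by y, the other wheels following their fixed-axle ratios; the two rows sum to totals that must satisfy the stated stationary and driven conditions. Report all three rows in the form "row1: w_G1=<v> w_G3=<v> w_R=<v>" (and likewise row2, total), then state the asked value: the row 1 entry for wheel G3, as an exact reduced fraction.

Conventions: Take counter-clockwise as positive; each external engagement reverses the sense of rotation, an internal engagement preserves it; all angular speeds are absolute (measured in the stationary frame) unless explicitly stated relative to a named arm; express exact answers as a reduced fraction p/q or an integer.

recognized (axles ride arm R): planetary set, 16/29/74 teeth
row 1 (train locked, turned with arm): all members turn x
row 2: sun turns y, ring = −(16/74)·y, arm 0
boundary: total ω_sun = x + y = 0 and total ω_ring = x − (16/74)·y = 1  ⇒  y = -37/45, x = 37/45
row 2 ring = −(16/74)·(-37/45) = 8/45
totals (row 1 + row 2): sun 37/45 + (-37/45) = 0, ring 37/45 + 8/45 = 1, arm 37/45 + 0 = 37/45
asked cell (row1, ring) = 37/45

row1: w_G1=37/45 w_G3=37/45 w_R=37/45
row2: w_G1=-37/45 w_G3=8/45 w_R=0
total: w_G1=0 w_G3=1 w_R=37/45
asked value: 37/45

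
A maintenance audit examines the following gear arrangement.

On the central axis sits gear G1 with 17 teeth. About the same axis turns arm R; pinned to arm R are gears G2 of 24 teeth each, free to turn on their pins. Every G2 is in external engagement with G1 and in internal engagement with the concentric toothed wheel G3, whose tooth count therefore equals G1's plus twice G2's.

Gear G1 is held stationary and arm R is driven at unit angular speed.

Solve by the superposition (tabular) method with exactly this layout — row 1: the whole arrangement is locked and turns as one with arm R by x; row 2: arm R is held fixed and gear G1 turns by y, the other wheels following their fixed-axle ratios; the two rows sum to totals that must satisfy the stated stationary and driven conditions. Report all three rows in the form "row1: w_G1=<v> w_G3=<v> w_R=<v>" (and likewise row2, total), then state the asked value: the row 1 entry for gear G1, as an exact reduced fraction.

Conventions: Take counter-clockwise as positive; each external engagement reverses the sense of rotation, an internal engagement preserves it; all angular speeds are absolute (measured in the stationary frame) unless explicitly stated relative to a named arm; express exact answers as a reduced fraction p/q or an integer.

planetary set (17T centre, 24T on arm, 65T internal) — Willis relation
row 1: whole set turns with the arm by x
superposition row 2 [arm held]: sun y, ring −(17/65)·y, arm 0
boundary: total ω_sun = x + y = 0 and total ω_arm = x = 1  ⇒  y = -1, x = 1
row 2 ring = −(17/65)·(-1) = 17/65
totals (row 1 + row 2): sun 1 + (-1) = 0, ring 1 + 17/65 = 82/65, arm 1 + 0 = 1
asked cell (row1, sun) = 1

row1: w_G1=1 w_G3=1 w_R=1
row2: w_G1=-1 w_G3=17/65 w_R=0
total: w_G1=0 w_G3=82/65 w_R=1
asked value: 1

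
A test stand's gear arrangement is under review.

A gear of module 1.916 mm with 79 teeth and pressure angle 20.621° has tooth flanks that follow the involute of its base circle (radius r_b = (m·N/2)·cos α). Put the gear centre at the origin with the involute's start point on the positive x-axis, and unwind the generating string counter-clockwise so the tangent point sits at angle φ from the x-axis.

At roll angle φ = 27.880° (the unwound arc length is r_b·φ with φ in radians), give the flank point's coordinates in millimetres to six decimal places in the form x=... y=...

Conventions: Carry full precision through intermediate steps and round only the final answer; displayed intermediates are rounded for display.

x=78.729029 y=2.656484

single-mesh involute tooth geometry (79T wheel at module 1.916)
pitch radius r_p = m·N/2 = 1.916·79/2 = 75.682000
base radius r_b = r_p·cos α = 75.682000·cos 20.621° = 70.833093
roll angle φ = 27.880° = 0.48659780 rad
x = r_b·(cos φ + φ·sin φ) = 78.729029
y = r_b·(sin φ − φ·cos φ) = 2.656484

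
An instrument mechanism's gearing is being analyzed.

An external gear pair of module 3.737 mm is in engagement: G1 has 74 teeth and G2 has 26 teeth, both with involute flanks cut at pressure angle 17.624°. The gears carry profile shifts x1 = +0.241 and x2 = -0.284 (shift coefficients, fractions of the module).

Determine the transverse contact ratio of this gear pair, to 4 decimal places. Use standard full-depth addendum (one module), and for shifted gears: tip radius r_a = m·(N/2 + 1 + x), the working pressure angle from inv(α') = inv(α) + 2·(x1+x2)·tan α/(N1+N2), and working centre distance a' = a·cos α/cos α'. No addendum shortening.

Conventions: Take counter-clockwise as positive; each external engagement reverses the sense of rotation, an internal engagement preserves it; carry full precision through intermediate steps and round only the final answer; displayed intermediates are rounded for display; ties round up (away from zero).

single-mesh involute tooth geometry (74T engaging 26T at module 3.737)
base radii: r_b1 = 131.779196, r_b2 = 46.300799
tip radii: r_a1 = 142.906617, r_a2 = 51.256692
inv(α') = inv(17.624°) + 2·(+0.241-0.284)·tan α/(74+26) = 0.00980974  ⇒  α' = 17.46742°
a' = a·cos α / cos α' = 186.8500·cos 17.624°/cos 17.46742° = 186.688616
action lengths: √(r_a1²−r_b1²) = 55.286026, √(r_a2²−r_b2²) = 21.988281
base pitch p_b = π·m·cos α = 11.189096
CR = (55.286026 + 21.988281 − 186.688616·sin 17.46742°)/11.189096 = 1.898029
contact ratio ≈ 1.8980

1.8980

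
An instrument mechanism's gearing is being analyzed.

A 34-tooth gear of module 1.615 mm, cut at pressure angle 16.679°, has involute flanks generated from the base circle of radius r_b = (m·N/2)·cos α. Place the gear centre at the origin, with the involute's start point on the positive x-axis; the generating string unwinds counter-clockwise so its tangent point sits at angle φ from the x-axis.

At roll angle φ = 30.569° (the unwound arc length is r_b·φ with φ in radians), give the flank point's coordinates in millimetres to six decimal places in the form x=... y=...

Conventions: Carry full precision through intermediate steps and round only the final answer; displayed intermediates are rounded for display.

x=29.780897 y=1.293885

single-mesh involute tooth geometry (34T wheel at module 1.615)
pitch radius r_p = m·N/2 = 1.615·34/2 = 27.455000
base radius r_b = r_p·cos α = 27.455000·cos 16.679° = 26.299906
roll angle φ = 30.569° = 0.53352970 rad
x = r_b·(cos φ + φ·sin φ) = 29.780897
y = r_b·(sin φ − φ·cos φ) = 1.293885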